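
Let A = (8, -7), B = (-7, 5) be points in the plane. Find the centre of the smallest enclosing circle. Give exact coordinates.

(0.5, -1)

The smallest circle enclosing two points has them as diameter endpoints.
Centre = midpoint = (0.5, -1); r² = |AB|²/4 = 369/4 = 92.25.
Centre = (0.5, -1).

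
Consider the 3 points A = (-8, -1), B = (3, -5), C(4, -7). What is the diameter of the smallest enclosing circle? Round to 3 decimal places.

13.416

Side lengths²: AB² = 137, AC² = 180, BC² = 5.
Since AC² = 180 ≥ 137 + 5 = 142, the angle opposite AC is not acute, so the smallest enclosing circle has AC as diameter.
Centre = midpoint of AC = (-2, -4), r² = 180/4 = 45.
Diameter = 2r = 2√45 ≈ 13.416.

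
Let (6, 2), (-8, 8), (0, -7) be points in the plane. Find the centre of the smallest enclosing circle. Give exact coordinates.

Call the three points A, B, C in the order given.
Side lengths²: AB² = 232, AC² = 117, BC² = 289.
Since BC² = 289 < 232 + 117 = 349, the triangle is acute, so the smallest enclosing circle is the circumcircle.
Circumcentre = (-47/18, 67/54), r² = 108953/1458.
Centre = (-47/18, 67/54).

(-47/18, 67/54)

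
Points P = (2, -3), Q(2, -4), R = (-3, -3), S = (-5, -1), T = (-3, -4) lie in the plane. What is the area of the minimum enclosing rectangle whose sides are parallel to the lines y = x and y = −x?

In coordinates u = x + y, v = x − y the rectangle is axis-aligned; the map (x,y)→(u,v) scales areas by 2.
u-values: -1, -2, -6, -6, -7; range = -1 − (-7) = 6.
v-values: 5, 6, 0, -4, 1; range = 6 − (-4) = 10.
Area = (6 × 10) / 2 = 30.

30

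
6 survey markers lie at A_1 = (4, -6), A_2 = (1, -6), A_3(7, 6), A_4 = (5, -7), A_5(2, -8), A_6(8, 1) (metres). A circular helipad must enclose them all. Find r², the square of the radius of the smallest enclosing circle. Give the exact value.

The farthest pair is A_3–A_5 with squared distance 221. The circle on this segment as diameter has centre (4.5, -1) and r² = 221/4 = 55.25.
Check A_1: distance² to centre = 25.25 ≤ 55.25, so it lies inside.
All remaining points lie in this disk, and no smaller disk contains both endpoints, so this is the minimum enclosing circle.

55.25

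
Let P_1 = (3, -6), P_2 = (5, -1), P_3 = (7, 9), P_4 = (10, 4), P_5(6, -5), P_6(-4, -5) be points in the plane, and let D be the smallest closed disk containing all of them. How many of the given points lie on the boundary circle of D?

A smallest enclosing disk is always determined by at most three of the input points on its boundary.
The farthest pair is P_3–P_6 with squared distance 317. The circle on this segment as diameter has centre (1.5, 2) and r² = 317/4 = 79.25.
Check P_1: distance² to centre = 66.25 ≤ 79.25, so it lies inside.
All remaining points lie in this disk, and no smaller disk contains both endpoints, so this is the minimum enclosing circle.
The points at distance exactly r from the centre are P_3, P_6 — 2 points.

2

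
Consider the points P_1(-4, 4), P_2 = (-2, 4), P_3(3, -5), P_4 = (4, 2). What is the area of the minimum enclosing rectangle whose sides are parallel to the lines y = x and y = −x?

64

In coordinates u = x + y, v = x − y the rectangle is axis-aligned; the map (x,y)→(u,v) scales areas by 2.
u-values: 0, 2, -2, 6; range = 6 − (-2) = 8.
v-values: -8, -6, 8, 2; range = 8 − (-8) = 16.
Area = (8 × 16) / 2 = 64.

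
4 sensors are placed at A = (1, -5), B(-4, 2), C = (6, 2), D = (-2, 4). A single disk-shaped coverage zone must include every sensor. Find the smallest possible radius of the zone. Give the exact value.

37/7

A smallest enclosing disk is always determined by at most three of the input points on its boundary.
The minimum enclosing circle is determined by three boundary points: A, B, C.
Their circumcentre is (1, 2/7) with r² = 1369/49.
The farthest remaining point D is at distance² 1117/49 ≤ 1369/49.
r = √(1369/49) = 37/7.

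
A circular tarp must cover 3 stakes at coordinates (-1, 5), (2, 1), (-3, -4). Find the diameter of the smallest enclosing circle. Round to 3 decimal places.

Call the three points A, B, C in the order given.
Side lengths²: AB² = 25, AC² = 85, BC² = 50.
Since AC² = 85 ≥ 50 + 25 = 75, the angle opposite AC is not acute, so the smallest enclosing circle has AC as diameter.
Centre = midpoint of AC = (-2, 0.5), r² = 85/4 = 21.25.
Diameter = 2r = 2√(21.25) ≈ 9.220.

9.220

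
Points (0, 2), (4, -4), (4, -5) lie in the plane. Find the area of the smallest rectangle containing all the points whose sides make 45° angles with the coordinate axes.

In coordinates u = x + y, v = x − y the rectangle is axis-aligned; the map (x,y)→(u,v) scales areas by 2.
u-values: 2, 0, -1; range = 2 − (-1) = 3.
v-values: -2, 8, 9; range = 9 − (-2) = 11.
Area = (3 × 11) / 2 = 16.5.

16.5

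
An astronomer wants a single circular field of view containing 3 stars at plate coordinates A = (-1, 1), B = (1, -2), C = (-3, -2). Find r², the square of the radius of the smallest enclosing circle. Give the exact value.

169/36

Side lengths²: AB² = 13, AC² = 13, BC² = 16.
Since BC² = 16 < 13 + 13 = 26, the triangle is acute, so the smallest enclosing circle is the circumcircle.
Circumcentre = (-1, -7/6), r² = 169/36.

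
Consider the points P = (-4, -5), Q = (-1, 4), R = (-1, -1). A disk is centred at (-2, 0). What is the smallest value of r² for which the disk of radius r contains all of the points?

The required radius is the distance from (-2, 0) to the farthest point.
Squared distances: 29, 17, 2.
Maximum is 29, attained at P.

29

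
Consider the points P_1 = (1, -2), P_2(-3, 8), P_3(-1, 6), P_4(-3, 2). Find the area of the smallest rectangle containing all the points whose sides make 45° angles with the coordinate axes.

In coordinates u = x + y, v = x − y the rectangle is axis-aligned; the map (x,y)→(u,v) scales areas by 2.
u-values: -1, 5, 5, -1; range = 5 − (-1) = 6.
v-values: 3, -11, -7, -5; range = 3 − (-11) = 14.
Area = (6 × 14) / 2 = 42.

42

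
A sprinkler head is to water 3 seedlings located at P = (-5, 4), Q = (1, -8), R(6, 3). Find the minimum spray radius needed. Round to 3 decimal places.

Side lengths²: PQ² = 180, PR² = 122, QR² = 146.
Since PQ² = 180 < 146 + 122 = 268, the triangle is acute, so the smallest enclosing circle is the circumcircle.
Circumcentre = (2/21, -20/21), r² = 22265/441.
r = √(22265/441) ≈ 7.105.

7.105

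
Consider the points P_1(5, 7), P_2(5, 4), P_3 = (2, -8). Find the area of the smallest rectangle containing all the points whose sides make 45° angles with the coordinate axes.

108

In coordinates u = x + y, v = x − y the rectangle is axis-aligned; the map (x,y)→(u,v) scales areas by 2.
u-values: 12, 9, -6; range = 12 − (-6) = 18.
v-values: -2, 1, 10; range = 10 − (-2) = 12.
Area = (18 × 12) / 2 = 108.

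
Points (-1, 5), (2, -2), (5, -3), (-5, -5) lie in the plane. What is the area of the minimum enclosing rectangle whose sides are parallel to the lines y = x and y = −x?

98

In coordinates u = x + y, v = x − y the rectangle is axis-aligned; the map (x,y)→(u,v) scales areas by 2.
u-values: 4, 0, 2, -10; range = 4 − (-10) = 14.
v-values: -6, 4, 8, 0; range = 8 − (-6) = 14.
Area = (14 × 14) / 2 = 98.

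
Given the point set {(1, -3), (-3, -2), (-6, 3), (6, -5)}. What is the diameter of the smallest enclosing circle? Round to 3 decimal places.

14.422

The minimum enclosing circle of a finite set is fixed by two of the points (as a diameter) or three (as a circumcircle).
The farthest pair is (-6, 3)–(6, -5) with squared distance 208. The circle on this segment as diameter has centre (0, -1) and r² = 208/4 = 52.
Check (1, -3): distance² to centre = 5 ≤ 52, so it lies inside.
All remaining points lie in this disk, and no smaller disk contains both endpoints, so this is the minimum enclosing circle.
Diameter = 2r = 2√52 ≈ 14.422.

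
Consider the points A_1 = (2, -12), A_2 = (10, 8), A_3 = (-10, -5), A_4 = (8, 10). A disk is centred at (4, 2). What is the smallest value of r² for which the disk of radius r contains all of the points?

245

The required radius is the distance from (4, 2) to the farthest point.
Squared distances: 200, 72, 245, 80.
Maximum is 245, attained at A_3.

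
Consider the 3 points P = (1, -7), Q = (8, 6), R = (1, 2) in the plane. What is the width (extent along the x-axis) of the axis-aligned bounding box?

7

max x = 8, min x = 1, so width = 7.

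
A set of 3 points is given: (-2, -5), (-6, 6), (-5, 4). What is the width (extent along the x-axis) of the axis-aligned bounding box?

max x = -2, min x = -6, so width = 4.

4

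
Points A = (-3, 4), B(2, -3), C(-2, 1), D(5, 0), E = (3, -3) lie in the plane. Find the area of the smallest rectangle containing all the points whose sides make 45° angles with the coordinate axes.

39

In coordinates u = x + y, v = x − y the rectangle is axis-aligned; the map (x,y)→(u,v) scales areas by 2.
u-values: 1, -1, -1, 5, 0; range = 5 − (-1) = 6.
v-values: -7, 5, -3, 5, 6; range = 6 − (-7) = 13.
Area = (6 × 13) / 2 = 39.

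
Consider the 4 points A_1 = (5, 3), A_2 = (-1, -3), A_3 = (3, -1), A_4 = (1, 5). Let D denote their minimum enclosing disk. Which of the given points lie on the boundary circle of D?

A smallest enclosing disk is always determined by at most three of the input points on its boundary.
The minimum enclosing circle is determined by three boundary points: A_1, A_2, A_4.
Their circumcentre is (4/3, 2/3) with r² = 170/9.
The farthest remaining point A_3 is at distance² 50/9 ≤ 170/9.
The points at distance exactly r from the centre are A_1, A_2, A_4 — 3 points.

A_1, A_2, A_4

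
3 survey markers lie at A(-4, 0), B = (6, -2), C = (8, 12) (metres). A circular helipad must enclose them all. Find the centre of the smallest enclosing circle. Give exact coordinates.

(7/3, 17/3)

Side lengths²: AB² = 104, AC² = 288, BC² = 200.
Since AC² = 288 < 200 + 104 = 304, the triangle is acute, so the smallest enclosing circle is the circumcircle.
Circumcentre = (7/3, 17/3), r² = 650/9.
Centre = (7/3, 17/3).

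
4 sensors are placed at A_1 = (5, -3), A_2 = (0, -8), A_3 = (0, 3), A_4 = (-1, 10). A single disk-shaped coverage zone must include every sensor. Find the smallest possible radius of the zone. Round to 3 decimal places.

9.014

The minimum enclosing circle of a finite set is fixed by two of the points (as a diameter) or three (as a circumcircle).
The farthest pair is A_2–A_4 with squared distance 325. The circle on this segment as diameter has centre (-0.5, 1) and r² = 325/4 = 81.25.
Check A_1: distance² to centre = 46.25 ≤ 81.25, so it lies inside.
All remaining points lie in this disk, and no smaller disk contains both endpoints, so this is the minimum enclosing circle.
r = √(81.25) ≈ 9.014.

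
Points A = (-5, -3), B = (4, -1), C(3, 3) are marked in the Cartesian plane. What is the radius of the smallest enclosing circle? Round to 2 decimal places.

Side lengths²: AB² = 85, AC² = 100, BC² = 17.
Since AC² = 100 < 85 + 17 = 102, the triangle is acute, so the smallest enclosing circle is the circumcircle.
Circumcentre = (-35/38, -2/19), r² = 36125/1444.
r = √(36125/1444) ≈ 5.00.

5.00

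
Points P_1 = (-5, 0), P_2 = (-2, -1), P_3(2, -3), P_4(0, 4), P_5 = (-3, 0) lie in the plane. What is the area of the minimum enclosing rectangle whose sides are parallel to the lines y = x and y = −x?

In coordinates u = x + y, v = x − y the rectangle is axis-aligned; the map (x,y)→(u,v) scales areas by 2.
u-values: -5, -3, -1, 4, -3; range = 4 − (-5) = 9.
v-values: -5, -1, 5, -4, -3; range = 5 − (-5) = 10.
Area = (9 × 10) / 2 = 45.

45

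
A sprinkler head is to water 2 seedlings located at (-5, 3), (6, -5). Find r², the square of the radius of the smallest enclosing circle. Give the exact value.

The smallest circle enclosing two points has them as diameter endpoints.
Centre = midpoint = (0.5, -1); r² = |(-5, 3)−(6, -5)|²/4 = 185/4 = 46.25.

46.25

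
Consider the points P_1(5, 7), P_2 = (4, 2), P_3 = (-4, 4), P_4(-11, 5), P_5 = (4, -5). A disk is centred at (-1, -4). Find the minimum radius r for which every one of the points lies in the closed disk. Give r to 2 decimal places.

13.45

The required radius is the distance from (-1, -4) to the farthest point.
Squared distances: 157, 61, 73, 181, 26.
Maximum is 181, attained at P_4.
r = √181 ≈ 13.45.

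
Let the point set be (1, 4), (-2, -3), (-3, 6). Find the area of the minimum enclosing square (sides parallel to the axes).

81

The bounding box has width 4 and height 9.
An axis-aligned square enclosing the set must have side ≥ max(width, height).
So the minimum side is max(4, 9) = 9.
Area = 9² = 81.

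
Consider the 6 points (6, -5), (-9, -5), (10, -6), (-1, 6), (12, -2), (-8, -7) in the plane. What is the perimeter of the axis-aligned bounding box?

Width = max x − min x = 12 − (-9) = 21.
Height = max y − min y = 6 − (-7) = 13.
Perimeter = 2(21 + 13) = 68.

68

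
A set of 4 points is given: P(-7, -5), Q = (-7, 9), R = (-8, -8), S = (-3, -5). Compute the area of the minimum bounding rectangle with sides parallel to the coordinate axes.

x ranges over [-8, -3], width 5.
y ranges over [-8, 9], height 17.
Area = 5 × 17 = 85.

85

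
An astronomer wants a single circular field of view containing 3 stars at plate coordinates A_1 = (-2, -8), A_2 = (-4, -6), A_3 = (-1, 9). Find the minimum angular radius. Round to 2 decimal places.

Side lengths²: A_1A_2² = 8, A_1A_3² = 290, A_2A_3² = 234.
Since A_1A_3² = 290 ≥ 234 + 8 = 242, the angle opposite A_1A_3 is not acute, so the smallest enclosing circle has A_1A_3 as diameter.
Centre = midpoint of A_1A_3 = (-1.5, 0.5), r² = 290/4 = 72.5.
r = √(72.5) ≈ 8.51.

8.51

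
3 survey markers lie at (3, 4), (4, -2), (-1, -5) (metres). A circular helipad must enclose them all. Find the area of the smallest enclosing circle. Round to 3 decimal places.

Call the three points A, B, C in the order given.
Side lengths²: AB² = 37, AC² = 97, BC² = 34.
Since AC² = 97 ≥ 37 + 34 = 71, the angle opposite AC is not acute, so the smallest enclosing circle has AC as diameter.
Centre = midpoint of AC = (1, -0.5), r² = 97/4 = 24.25.
Area = π·r² = π·24.25 ≈ 76.184.

76.184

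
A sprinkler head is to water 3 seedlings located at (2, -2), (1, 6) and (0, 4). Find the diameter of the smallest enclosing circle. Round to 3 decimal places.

8.062

Call the three points A, B, C in the order given.
Side lengths²: AB² = 65, AC² = 40, BC² = 5.
Since AB² = 65 ≥ 40 + 5 = 45, the angle opposite AB is not acute, so the smallest enclosing circle has AB as diameter.
Centre = midpoint of AB = (1.5, 2), r² = 65/4 = 16.25.
Diameter = 2r = 2√(16.25) ≈ 8.062.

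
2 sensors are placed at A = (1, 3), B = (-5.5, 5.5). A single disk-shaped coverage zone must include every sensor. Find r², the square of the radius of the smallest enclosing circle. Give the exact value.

12.125

The smallest circle enclosing two points has them as diameter endpoints.
Centre = midpoint = (-2.25, 4.25); r² = |AB|²/4 = 48.5/4 = 12.125.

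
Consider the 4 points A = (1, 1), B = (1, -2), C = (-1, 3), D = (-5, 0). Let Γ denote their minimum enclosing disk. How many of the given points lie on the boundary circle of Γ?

The minimum enclosing circle of a finite set is fixed by two of the points (as a diameter) or three (as a circumcircle).
The minimum enclosing circle is determined by three boundary points: B, C, D.
Their circumcentre is (-45/26, -5/26) with r² = 3625/338.
The farthest remaining point A is at distance² 3001/338 ≤ 3625/338.
The points at distance exactly r from the centre are B, C, D — 3 points.

3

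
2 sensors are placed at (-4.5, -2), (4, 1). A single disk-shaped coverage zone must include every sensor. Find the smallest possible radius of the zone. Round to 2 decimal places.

The smallest circle enclosing two points has them as diameter endpoints.
Centre = midpoint = (-0.25, -0.5); r² = |(-4.5, -2)−(4, 1)|²/4 = 81.25/4 = 20.3125.
r = √(20.3125) ≈ 4.51.

4.51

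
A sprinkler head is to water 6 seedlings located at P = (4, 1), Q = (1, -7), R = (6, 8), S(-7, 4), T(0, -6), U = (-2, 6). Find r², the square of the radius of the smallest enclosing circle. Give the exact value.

The minimum enclosing circle of a finite set is fixed by two of the points (as a diameter) or three (as a circumcircle).
The minimum enclosing circle is determined by three boundary points: Q, R, S.
Their circumcentre is (13/14, 19/14) with r² = 6845/98.
The farthest remaining point T is at distance² 5389/98 ≤ 6845/98.

6845/98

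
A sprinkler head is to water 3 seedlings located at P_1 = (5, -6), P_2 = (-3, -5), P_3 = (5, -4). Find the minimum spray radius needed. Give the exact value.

Side lengths²: P_1P_2² = 65, P_1P_3² = 4, P_2P_3² = 65.
Since P_2P_3² = 65 < 65 + 4 = 69, the triangle is acute, so the smallest enclosing circle is the circumcircle.
Circumcentre = (1.0625, -5), r² = 16.50390625.
r = √(16.50390625) = 4.0625.

4.0625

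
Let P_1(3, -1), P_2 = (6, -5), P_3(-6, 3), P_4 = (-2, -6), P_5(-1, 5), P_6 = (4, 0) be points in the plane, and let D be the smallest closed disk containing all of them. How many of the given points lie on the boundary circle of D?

2

By Welzl's lemma the MEC is supported by two points (diametrically opposite) or three points (on a circumcircle).
The farthest pair is P_2–P_3 with squared distance 208. The circle on this segment as diameter has centre (0, -1) and r² = 208/4 = 52.
Check P_1: distance² to centre = 9 ≤ 52, so it lies inside.
All remaining points lie in this disk, and no smaller disk contains both endpoints, so this is the minimum enclosing circle.
The points at distance exactly r from the centre are P_2, P_3 — 2 points.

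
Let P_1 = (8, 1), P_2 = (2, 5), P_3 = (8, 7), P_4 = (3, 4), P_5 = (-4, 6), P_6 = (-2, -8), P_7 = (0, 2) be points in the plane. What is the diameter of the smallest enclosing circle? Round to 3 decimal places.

A smallest enclosing disk is always determined by at most three of the input points on its boundary.
The minimum enclosing circle is determined by three boundary points: P_3, P_5, P_6.
Their circumcentre is (87/34, -7/34) with r² = 47125/578.
The farthest remaining point P_1 is at distance² 17953/578 ≤ 47125/578.
Diameter = 2r = 2√(47125/578) ≈ 18.059.

18.059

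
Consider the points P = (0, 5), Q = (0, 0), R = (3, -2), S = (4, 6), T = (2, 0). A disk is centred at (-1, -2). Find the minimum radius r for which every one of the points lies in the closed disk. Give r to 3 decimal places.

The required radius is the distance from (-1, -2) to the farthest point.
Squared distances: 50, 5, 16, 89, 13.
Maximum is 89, attained at S.
r = √89 ≈ 9.434.

9.434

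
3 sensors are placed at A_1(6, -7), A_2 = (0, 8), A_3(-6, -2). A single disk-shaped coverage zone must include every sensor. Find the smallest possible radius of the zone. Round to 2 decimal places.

Side lengths²: A_1A_2² = 261, A_1A_3² = 169, A_2A_3² = 136.
Since A_1A_2² = 261 < 169 + 136 = 305, the triangle is acute, so the smallest enclosing circle is the circumcircle.
Circumcentre = (1.9, 0.06), r² = 66.6536.
r = √(66.6536) ≈ 8.16.

8.16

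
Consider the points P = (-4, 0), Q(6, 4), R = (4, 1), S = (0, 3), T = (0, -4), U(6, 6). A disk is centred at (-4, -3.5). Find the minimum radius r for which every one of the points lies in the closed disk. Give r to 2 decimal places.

13.79

The required radius is the distance from (-4, -3.5) to the farthest point.
Squared distances: 12.25, 156.25, 84.25, 58.25, 16.25, 190.25.
Maximum is 190.25, attained at U.
r = √(190.25) ≈ 13.79.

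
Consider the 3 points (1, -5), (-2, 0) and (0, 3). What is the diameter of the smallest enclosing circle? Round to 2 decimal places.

8.06

Call the three points A, B, C in the order given.
Side lengths²: AB² = 34, AC² = 65, BC² = 13.
Since AC² = 65 ≥ 34 + 13 = 47, the angle opposite AC is not acute, so the smallest enclosing circle has AC as diameter.
Centre = midpoint of AC = (0.5, -1), r² = 65/4 = 16.25.
Diameter = 2r = 2√(16.25) ≈ 8.06.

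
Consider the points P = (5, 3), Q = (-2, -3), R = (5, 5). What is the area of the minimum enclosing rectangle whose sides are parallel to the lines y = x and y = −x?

15

In coordinates u = x + y, v = x − y the rectangle is axis-aligned; the map (x,y)→(u,v) scales areas by 2.
u-values: 8, -5, 10; range = 10 − (-5) = 15.
v-values: 2, 1, 0; range = 2 − 0 = 2.
Area = (15 × 2) / 2 = 15.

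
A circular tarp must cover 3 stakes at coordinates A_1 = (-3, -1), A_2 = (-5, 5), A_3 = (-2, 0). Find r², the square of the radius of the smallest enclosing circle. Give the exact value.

10

Side lengths²: A_1A_2² = 40, A_1A_3² = 2, A_2A_3² = 34.
Since A_1A_2² = 40 ≥ 34 + 2 = 36, the angle opposite A_1A_2 is not acute, so the smallest enclosing circle has A_1A_2 as diameter.
Centre = midpoint of A_1A_2 = (-4, 2), r² = 40/4 = 10.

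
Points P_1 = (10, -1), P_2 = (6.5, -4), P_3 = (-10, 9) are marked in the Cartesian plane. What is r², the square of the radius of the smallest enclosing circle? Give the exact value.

Side lengths²: P_1P_2² = 21.25, P_1P_3² = 500, P_2P_3² = 441.25.
Since P_1P_3² = 500 ≥ 441.25 + 21.25 = 462.5, the angle opposite P_1P_3 is not acute, so the smallest enclosing circle has P_1P_3 as diameter.
Centre = midpoint of P_1P_3 = (0, 4), r² = 500/4 = 125.

125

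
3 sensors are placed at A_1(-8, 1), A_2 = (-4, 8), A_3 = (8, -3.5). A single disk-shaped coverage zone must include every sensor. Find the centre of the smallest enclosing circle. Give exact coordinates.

(0.5625, 0.75)

Side lengths²: A_1A_2² = 65, A_1A_3² = 276.25, A_2A_3² = 276.25.
Since A_2A_3² = 276.25 < 276.25 + 65 = 341.25, the triangle is acute, so the smallest enclosing circle is the circumcircle.
Circumcentre = (0.5625, 0.75), r² = 73.37890625.
Centre = (0.5625, 0.75).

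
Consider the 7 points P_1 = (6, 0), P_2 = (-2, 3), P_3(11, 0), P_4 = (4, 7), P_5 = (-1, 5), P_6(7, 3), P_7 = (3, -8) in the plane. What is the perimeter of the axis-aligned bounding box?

56

Width = max x − min x = 11 − (-2) = 13.
Height = max y − min y = 7 − (-8) = 15.
Perimeter = 2(13 + 15) = 56.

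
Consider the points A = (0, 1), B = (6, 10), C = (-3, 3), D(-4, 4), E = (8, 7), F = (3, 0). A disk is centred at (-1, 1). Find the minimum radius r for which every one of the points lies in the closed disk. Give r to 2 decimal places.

11.40

The required radius is the distance from (-1, 1) to the farthest point.
Squared distances: 1, 130, 8, 18, 117, 17.
Maximum is 130, attained at B.
r = √130 ≈ 11.40.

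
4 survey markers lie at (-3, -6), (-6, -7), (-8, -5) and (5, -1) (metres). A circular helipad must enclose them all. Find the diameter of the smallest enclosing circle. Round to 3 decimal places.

13.601

The farthest pair is (-8, -5)–(5, -1) with squared distance 185. The circle on this segment as diameter has centre (-1.5, -3) and r² = 185/4 = 46.25.
Check (-3, -6): distance² to centre = 11.25 ≤ 46.25, so it lies inside.
All remaining points lie in this disk, and no smaller disk contains both endpoints, so this is the minimum enclosing circle.
Diameter = 2r = 2√(46.25) ≈ 13.601.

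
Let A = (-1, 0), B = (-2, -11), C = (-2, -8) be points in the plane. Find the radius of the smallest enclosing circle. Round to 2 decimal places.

5.52

Side lengths²: AB² = 122, AC² = 65, BC² = 9.
Since AB² = 122 ≥ 65 + 9 = 74, the angle opposite AB is not acute, so the smallest enclosing circle has AB as diameter.
Centre = midpoint of AB = (-1.5, -5.5), r² = 122/4 = 30.5.
r = √(30.5) ≈ 5.52.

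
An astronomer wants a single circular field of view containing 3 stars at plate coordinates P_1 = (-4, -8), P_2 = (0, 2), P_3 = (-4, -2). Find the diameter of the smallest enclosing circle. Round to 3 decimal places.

Side lengths²: P_1P_2² = 116, P_1P_3² = 36, P_2P_3² = 32.
Since P_1P_2² = 116 ≥ 36 + 32 = 68, the angle opposite P_1P_2 is not acute, so the smallest enclosing circle has P_1P_2 as diameter.
Centre = midpoint of P_1P_2 = (-2, -3), r² = 116/4 = 29.
Diameter = 2r = 2√29 ≈ 10.770.

10.770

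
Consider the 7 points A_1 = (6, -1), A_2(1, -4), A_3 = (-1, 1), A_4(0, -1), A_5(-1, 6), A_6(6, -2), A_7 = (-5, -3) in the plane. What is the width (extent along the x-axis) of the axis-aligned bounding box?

max x = 6, min x = -5, so width = 11.

11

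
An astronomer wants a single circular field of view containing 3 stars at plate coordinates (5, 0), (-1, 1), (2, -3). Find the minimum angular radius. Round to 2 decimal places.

3.07

Call the three points A, B, C in the order given.
Side lengths²: AB² = 37, AC² = 18, BC² = 25.
Since AB² = 37 < 25 + 18 = 43, the triangle is acute, so the smallest enclosing circle is the circumcircle.
Circumcentre = (27/14, 1/14), r² = 925/98.
r = √(925/98) ≈ 3.07.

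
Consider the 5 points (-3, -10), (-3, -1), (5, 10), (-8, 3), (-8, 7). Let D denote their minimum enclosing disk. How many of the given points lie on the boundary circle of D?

3

The minimum enclosing circle is determined by three boundary points: (-3, -10), (5, 10), (-8, 7).
Their circumcentre is (24/59, 14/59) with r² = 405217/3481.
The farthest remaining point (-8, 3) is at distance² 272585/3481 ≤ 405217/3481.
The points at distance exactly r from the centre are (-3, -10), (5, 10), (-8, 7) — 3 points.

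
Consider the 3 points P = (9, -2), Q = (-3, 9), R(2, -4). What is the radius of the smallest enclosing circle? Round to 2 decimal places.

8.14

Side lengths²: PQ² = 265, PR² = 53, QR² = 194.
Since PQ² = 265 ≥ 194 + 53 = 247, the angle opposite PQ is not acute, so the smallest enclosing circle has PQ as diameter.
Centre = midpoint of PQ = (3, 3.5), r² = 265/4 = 66.25.
r = √(66.25) ≈ 8.14.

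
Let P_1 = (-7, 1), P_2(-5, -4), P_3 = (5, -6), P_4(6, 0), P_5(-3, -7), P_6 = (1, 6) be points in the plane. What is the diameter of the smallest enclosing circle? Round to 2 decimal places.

14.29

A smallest enclosing disk is always determined by at most three of the input points on its boundary.
The minimum enclosing circle is determined by three boundary points: P_1, P_3, P_6.
Their circumcentre is (-9/58, -61/58) with r² = 85885/1682.
The farthest remaining point P_5 is at distance² 73125/1682 ≤ 85885/1682.
Diameter = 2r = 2√(85885/1682) ≈ 14.29.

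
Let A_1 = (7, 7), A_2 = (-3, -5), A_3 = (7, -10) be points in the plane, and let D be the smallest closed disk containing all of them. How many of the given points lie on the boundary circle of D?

3

Side lengths²: A_1A_2² = 244, A_1A_3² = 289, A_2A_3² = 125.
Since A_1A_3² = 289 < 244 + 125 = 369, the triangle is acute, so the smallest enclosing circle is the circumcircle.
Circumcentre = (5, -1.5), r² = 76.25.
The points at distance exactly r from the centre are A_1, A_2, A_3 — 3 points.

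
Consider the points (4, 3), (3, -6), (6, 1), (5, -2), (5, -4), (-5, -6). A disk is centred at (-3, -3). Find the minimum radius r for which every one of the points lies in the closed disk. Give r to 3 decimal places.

9.849

The required radius is the distance from (-3, -3) to the farthest point.
Squared distances: 85, 45, 97, 65, 65, 13.
Maximum is 97, attained at (6, 1).
r = √97 ≈ 9.849.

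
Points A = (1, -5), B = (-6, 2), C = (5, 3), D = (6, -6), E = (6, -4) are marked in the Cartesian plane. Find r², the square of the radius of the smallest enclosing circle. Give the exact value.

By Welzl's lemma the MEC is supported by two points (diametrically opposite) or three points (on a circumcircle).
The farthest pair is B–D with squared distance 208. The circle on this segment as diameter has centre (0, -2) and r² = 208/4 = 52.
Check A: distance² to centre = 10 ≤ 52, so it lies inside.
All remaining points lie in this disk, and no smaller disk contains both endpoints, so this is the minimum enclosing circle.

52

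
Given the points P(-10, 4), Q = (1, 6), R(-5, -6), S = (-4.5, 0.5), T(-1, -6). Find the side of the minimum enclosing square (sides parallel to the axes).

The bounding box has width 11 and height 12.
An axis-aligned square enclosing the set must have side ≥ max(width, height).
So the minimum side is max(11, 12) = 12.

12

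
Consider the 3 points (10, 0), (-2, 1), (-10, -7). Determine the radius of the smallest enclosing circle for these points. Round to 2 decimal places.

10.59

Call the three points A, B, C in the order given.
Side lengths²: AB² = 145, AC² = 449, BC² = 128.
Since AC² = 449 ≥ 145 + 128 = 273, the angle opposite AC is not acute, so the smallest enclosing circle has AC as diameter.
Centre = midpoint of AC = (0, -3.5), r² = 449/4 = 112.25.
r = √(112.25) ≈ 10.59.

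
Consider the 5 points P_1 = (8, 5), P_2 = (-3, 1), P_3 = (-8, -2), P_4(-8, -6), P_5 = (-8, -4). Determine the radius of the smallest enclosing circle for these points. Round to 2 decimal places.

The minimum enclosing circle of a finite set is fixed by two of the points (as a diameter) or three (as a circumcircle).
The farthest pair is P_1–P_4 with squared distance 377. The circle on this segment as diameter has centre (0, -0.5) and r² = 377/4 = 94.25.
Check P_2: distance² to centre = 11.25 ≤ 94.25, so it lies inside.
All remaining points lie in this disk, and no smaller disk contains both endpoints, so this is the minimum enclosing circle.
r = √(94.25) ≈ 9.71.

9.71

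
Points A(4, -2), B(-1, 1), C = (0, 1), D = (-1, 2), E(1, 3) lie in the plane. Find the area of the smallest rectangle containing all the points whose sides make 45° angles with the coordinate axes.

In coordinates u = x + y, v = x − y the rectangle is axis-aligned; the map (x,y)→(u,v) scales areas by 2.
u-values: 2, 0, 1, 1, 4; range = 4 − 0 = 4.
v-values: 6, -2, -1, -3, -2; range = 6 − (-3) = 9.
Area = (4 × 9) / 2 = 18.

18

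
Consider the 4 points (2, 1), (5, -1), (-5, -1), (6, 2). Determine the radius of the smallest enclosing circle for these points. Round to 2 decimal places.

The farthest pair is (-5, -1)–(6, 2) with squared distance 130. The circle on this segment as diameter has centre (0.5, 0.5) and r² = 130/4 = 32.5.
Check (2, 1): distance² to centre = 2.5 ≤ 32.5, so it lies inside.
All remaining points lie in this disk, and no smaller disk contains both endpoints, so this is the minimum enclosing circle.
r = √(32.5) ≈ 5.70.

5.70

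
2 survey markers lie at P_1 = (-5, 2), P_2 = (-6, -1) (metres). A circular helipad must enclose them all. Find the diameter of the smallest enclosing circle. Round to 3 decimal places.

3.162

The smallest circle enclosing two points has them as diameter endpoints.
Centre = midpoint = (-5.5, 0.5); r² = |P_1P_2|²/4 = 10/4 = 2.5.
Diameter = 2r = 2√(2.5) ≈ 3.162.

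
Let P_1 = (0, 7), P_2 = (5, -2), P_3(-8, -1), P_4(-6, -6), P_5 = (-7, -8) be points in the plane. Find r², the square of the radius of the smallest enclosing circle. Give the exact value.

36305/529

A smallest enclosing disk is always determined by at most three of the input points on its boundary.
The minimum enclosing circle is determined by three boundary points: P_1, P_2, P_5.
Their circumcentre is (-73/23, -15/23) with r² = 36305/529.
The farthest remaining point P_4 is at distance² 19354/529 ≤ 36305/529.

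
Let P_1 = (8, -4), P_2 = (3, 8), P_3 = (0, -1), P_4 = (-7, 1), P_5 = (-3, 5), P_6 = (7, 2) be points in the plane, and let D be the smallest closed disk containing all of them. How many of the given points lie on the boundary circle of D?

The minimum enclosing circle is determined by three boundary points: P_1, P_2, P_4.
Their circumcentre is (65/62, 9/62) with r² = 125905/1922.
The farthest remaining point P_5 is at distance² 76801/1922 ≤ 125905/1922.
The points at distance exactly r from the centre are P_1, P_2, P_4 — 3 points.

3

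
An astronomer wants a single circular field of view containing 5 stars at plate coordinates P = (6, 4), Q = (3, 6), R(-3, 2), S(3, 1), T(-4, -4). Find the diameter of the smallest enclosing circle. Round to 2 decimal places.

The minimum enclosing circle of a finite set is fixed by two of the points (as a diameter) or three (as a circumcircle).
The farthest pair is P–T with squared distance 164. The circle on this segment as diameter has centre (1, 0) and r² = 164/4 = 41.
Check Q: distance² to centre = 40 ≤ 41, so it lies inside.
All remaining points lie in this disk, and no smaller disk contains both endpoints, so this is the minimum enclosing circle.
Diameter = 2r = 2√41 ≈ 12.81.

12.81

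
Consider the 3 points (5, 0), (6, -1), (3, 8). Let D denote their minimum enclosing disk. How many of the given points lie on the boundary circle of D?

2

Call the three points A, B, C in the order given.
Side lengths²: AB² = 2, AC² = 68, BC² = 90.
Since BC² = 90 ≥ 68 + 2 = 70, the angle opposite BC is not acute, so the smallest enclosing circle has BC as diameter.
Centre = midpoint of BC = (4.5, 3.5), r² = 90/4 = 22.5.
The points at distance exactly r from the centre are (6, -1), (3, 8) — 2 points.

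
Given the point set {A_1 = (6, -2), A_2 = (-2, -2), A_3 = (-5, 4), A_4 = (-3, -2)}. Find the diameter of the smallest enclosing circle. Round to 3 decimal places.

The minimum enclosing circle of a finite set is fixed by two of the points (as a diameter) or three (as a circumcircle).
The farthest pair is A_1–A_3 with squared distance 157. The circle on this segment as diameter has centre (0.5, 1) and r² = 157/4 = 39.25.
Check A_2: distance² to centre = 15.25 ≤ 39.25, so it lies inside.
All remaining points lie in this disk, and no smaller disk contains both endpoints, so this is the minimum enclosing circle.
Diameter = 2r = 2√(39.25) ≈ 12.530.

12.530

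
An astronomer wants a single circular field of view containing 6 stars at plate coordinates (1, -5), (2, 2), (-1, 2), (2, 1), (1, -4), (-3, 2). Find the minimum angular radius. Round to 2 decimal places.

The minimum enclosing circle of a finite set is fixed by two of the points (as a diameter) or three (as a circumcircle).
The minimum enclosing circle is determined by three boundary points: (1, -5), (2, 2), (-3, 2).
Their circumcentre is (-0.5, -17/14) with r² = 1625/98.
The farthest remaining point (2, 1) is at distance² 1093/98 ≤ 1625/98.
r = √(1625/98) ≈ 4.07.

4.07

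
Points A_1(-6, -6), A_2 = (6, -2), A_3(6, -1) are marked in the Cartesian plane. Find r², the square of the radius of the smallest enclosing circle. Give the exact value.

Side lengths²: A_1A_2² = 160, A_1A_3² = 169, A_2A_3² = 1.
Since A_1A_3² = 169 ≥ 160 + 1 = 161, the angle opposite A_1A_3 is not acute, so the smallest enclosing circle has A_1A_3 as diameter.
Centre = midpoint of A_1A_3 = (0, -3.5), r² = 169/4 = 42.25.

42.25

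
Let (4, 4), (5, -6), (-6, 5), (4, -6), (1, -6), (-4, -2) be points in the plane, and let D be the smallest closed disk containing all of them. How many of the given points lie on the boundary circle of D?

2

A smallest enclosing disk is always determined by at most three of the input points on its boundary.
The farthest pair is (5, -6)–(-6, 5) with squared distance 242. The circle on this segment as diameter has centre (-0.5, -0.5) and r² = 242/4 = 60.5.
Check (4, 4): distance² to centre = 40.5 ≤ 60.5, so it lies inside.
All remaining points lie in this disk, and no smaller disk contains both endpoints, so this is the minimum enclosing circle.
The points at distance exactly r from the centre are (5, -6), (-6, 5) — 2 points.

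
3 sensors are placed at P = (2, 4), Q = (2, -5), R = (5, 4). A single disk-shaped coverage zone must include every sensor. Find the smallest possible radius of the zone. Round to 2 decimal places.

4.74

Side lengths²: PQ² = 81, PR² = 9, QR² = 90.
Since QR² = 90 ≥ 81 + 9 = 90, the angle opposite QR is not acute, so the smallest enclosing circle has QR as diameter.
Centre = midpoint of QR = (3.5, -0.5), r² = 90/4 = 22.5.
r = √(22.5) ≈ 4.74.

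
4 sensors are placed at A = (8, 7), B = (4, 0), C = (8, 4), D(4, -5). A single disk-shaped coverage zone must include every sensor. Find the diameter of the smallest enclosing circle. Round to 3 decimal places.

12.649

A smallest enclosing disk is always determined by at most three of the input points on its boundary.
The farthest pair is A–D with squared distance 160. The circle on this segment as diameter has centre (6, 1) and r² = 160/4 = 40.
Check B: distance² to centre = 5 ≤ 40, so it lies inside.
All remaining points lie in this disk, and no smaller disk contains both endpoints, so this is the minimum enclosing circle.
Diameter = 2r = 2√40 ≈ 12.649.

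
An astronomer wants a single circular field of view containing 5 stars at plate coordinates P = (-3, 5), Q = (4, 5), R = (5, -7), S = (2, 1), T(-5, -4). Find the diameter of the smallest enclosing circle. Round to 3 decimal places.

The farthest pair is P–R with squared distance 208. The circle on this segment as diameter has centre (1, -1) and r² = 208/4 = 52.
Check Q: distance² to centre = 45 ≤ 52, so it lies inside.
All remaining points lie in this disk, and no smaller disk contains both endpoints, so this is the minimum enclosing circle.
Diameter = 2r = 2√52 ≈ 14.422.

14.422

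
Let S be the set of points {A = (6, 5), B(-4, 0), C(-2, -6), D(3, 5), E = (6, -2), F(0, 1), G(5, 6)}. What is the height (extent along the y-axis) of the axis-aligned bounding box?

12

max y = 6, min y = -6, so height = 12.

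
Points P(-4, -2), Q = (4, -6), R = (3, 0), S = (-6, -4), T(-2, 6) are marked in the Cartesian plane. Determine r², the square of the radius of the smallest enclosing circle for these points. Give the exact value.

A smallest enclosing disk is always determined by at most three of the input points on its boundary.
The minimum enclosing circle is determined by three boundary points: Q, S, T.
Their circumcentre is (-1/9, -5/9) with r² = 3770/81.
The farthest remaining point P is at distance² 1394/81 ≤ 3770/81.

3770/81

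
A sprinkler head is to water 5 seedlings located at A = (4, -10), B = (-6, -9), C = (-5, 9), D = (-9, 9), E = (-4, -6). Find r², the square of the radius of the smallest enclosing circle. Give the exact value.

132.5

A smallest enclosing disk is always determined by at most three of the input points on its boundary.
The farthest pair is A–D with squared distance 530. The circle on this segment as diameter has centre (-2.5, -0.5) and r² = 530/4 = 132.5.
Check B: distance² to centre = 84.5 ≤ 132.5, so it lies inside.
All remaining points lie in this disk, and no smaller disk contains both endpoints, so this is the minimum enclosing circle.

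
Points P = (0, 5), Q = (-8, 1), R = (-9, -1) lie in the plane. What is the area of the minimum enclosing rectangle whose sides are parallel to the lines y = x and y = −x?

In coordinates u = x + y, v = x − y the rectangle is axis-aligned; the map (x,y)→(u,v) scales areas by 2.
u-values: 5, -7, -10; range = 5 − (-10) = 15.
v-values: -5, -9, -8; range = -5 − (-9) = 4.
Area = (15 × 4) / 2 = 30.

30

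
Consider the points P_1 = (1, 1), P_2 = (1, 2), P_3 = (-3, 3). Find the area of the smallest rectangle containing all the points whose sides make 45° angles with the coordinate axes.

In coordinates u = x + y, v = x − y the rectangle is axis-aligned; the map (x,y)→(u,v) scales areas by 2.
u-values: 2, 3, 0; range = 3 − 0 = 3.
v-values: 0, -1, -6; range = 0 − (-6) = 6.
Area = (3 × 6) / 2 = 9.

9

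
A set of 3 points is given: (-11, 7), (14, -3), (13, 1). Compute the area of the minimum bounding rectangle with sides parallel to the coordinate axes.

x ranges over [-11, 14], width 25.
y ranges over [-3, 7], height 10.
Area = 25 × 10 = 250.

250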